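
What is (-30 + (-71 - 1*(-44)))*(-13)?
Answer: 741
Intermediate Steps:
(-30 + (-71 - 1*(-44)))*(-13) = (-30 + (-71 + 44))*(-13) = (-30 - 27)*(-13) = -57*(-13) = 741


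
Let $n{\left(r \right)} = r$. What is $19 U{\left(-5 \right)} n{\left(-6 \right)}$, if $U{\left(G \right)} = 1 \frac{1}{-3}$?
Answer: $38$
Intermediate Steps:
$U{\left(G \right)} = - \frac{1}{3}$ ($U{\left(G \right)} = 1 \left(- \frac{1}{3}\right) = - \frac{1}{3}$)
$19 U{\left(-5 \right)} n{\left(-6 \right)} = 19 \left(- \frac{1}{3}\right) \left(-6\right) = \left(- \frac{19}{3}\right) \left(-6\right) = 38$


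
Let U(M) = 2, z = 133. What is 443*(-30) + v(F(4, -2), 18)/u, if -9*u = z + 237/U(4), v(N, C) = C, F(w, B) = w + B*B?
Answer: -6685194/503 ≈ -13291.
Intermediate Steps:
F(w, B) = w + B²
u = -503/18 (u = -(133 + 237/2)/9 = -⅑*503/2 = -503/18 ≈ -27.944)
443*(-30) + v(F(4, -2), 18)/u = 443*(-30) + 18/(-503/18) = -13290 + 18*(-18/503) = -13290 - 324/503 = -6685194/503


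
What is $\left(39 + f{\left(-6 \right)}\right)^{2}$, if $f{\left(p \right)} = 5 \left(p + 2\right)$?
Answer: $361$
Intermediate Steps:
$f{\left(p \right)} = 10 + 5 p$ ($f{\left(p \right)} = 5 \left(2 + p\right) = 10 + 5 p$)
$\left(39 + f{\left(-6 \right)}\right)^{2} = \left(39 + \left(10 + 5 \left(-6\right)\right)\right)^{2} = \left(39 + \left(10 - 30\right)\right)^{2} = \left(39 - 20\right)^{2} = 19^{2} = 361$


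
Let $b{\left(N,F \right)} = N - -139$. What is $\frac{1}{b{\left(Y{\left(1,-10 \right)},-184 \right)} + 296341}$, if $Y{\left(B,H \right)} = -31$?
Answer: $\frac{1}{296449} \approx 3.3733 \cdot 10^{-6}$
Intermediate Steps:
$b{\left(N,F \right)} = 139 + N$ ($b{\left(N,F \right)} = N + 139 = 139 + N$)
$\frac{1}{b{\left(Y{\left(1,-10 \right)},-184 \right)} + 296341} = \frac{1}{\left(139 - 31\right) + 296341} = \frac{1}{108 + 296341} = \frac{1}{296449}$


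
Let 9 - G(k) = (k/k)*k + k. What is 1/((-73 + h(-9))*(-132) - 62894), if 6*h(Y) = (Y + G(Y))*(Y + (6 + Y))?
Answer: -1/48506 ≈ -2.0616e-5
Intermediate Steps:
G(k) = 9 - 2*k (G(k) = 9 - ((k/k)*k + k) = 9 - (1*k + k) = 9 - (k + k) = 9 - 2*k)
h(Y) = (6 + 2*Y)*(9 - Y)/6 (h(Y) = ((Y + (9 - 2*Y))*(Y + (6 + Y)))/6 = ((9 - Y)*(6 + 2*Y))/6 = ((6 + 2*Y)*(9 - Y))/6 = (6 + 2*Y)*(9 - Y)/6)
1/((-73 + h(-9))*(-132) - 62894) = 1/((-73 + (9 + 2*(-9) - 1/3*(-9)**2))*(-132) - 62894) = 1/((-73 + (9 - 18 - 1/3*81))*(-132) - 62894) = 1/((-73 + (9 - 18 - 27))*(-132) - 62894) = 1/((-73 - 36)*(-132) - 62894) = 1/(-109*(-132) - 62894) = 1/(14388 - 62894) = 1/(-48506) = -1/48506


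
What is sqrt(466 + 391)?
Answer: sqrt(857) ≈ 29.275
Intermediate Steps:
sqrt(466 + 391) = sqrt(857)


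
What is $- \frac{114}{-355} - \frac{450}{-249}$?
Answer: $\frac{62712}{29465} \approx 2.1284$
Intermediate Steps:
$- \frac{114}{-355} - \frac{450}{-249} = \left(-114\right) \left(- \frac{1}{355}\right) - - \frac{150}{83} = \frac{114}{355} + \frac{150}{83} = \frac{62712}{29465}$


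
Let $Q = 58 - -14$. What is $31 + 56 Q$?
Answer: $4063$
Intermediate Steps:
$Q = 72$ ($Q = 58 + 14 = 72$)
$31 + 56 Q = 31 + 56 \cdot 72 = 31 + 4032 = 4063$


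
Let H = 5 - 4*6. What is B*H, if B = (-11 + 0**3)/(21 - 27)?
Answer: -209/6 ≈ -34.833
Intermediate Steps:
H = -19 (H = 5 - 24 = -19)
B = 11/6 (B = (-11 + 0)/(-6) = -11*(-1/6) = 11/6 ≈ 1.8333)
B*H = (11/6)*(-19) = -209/6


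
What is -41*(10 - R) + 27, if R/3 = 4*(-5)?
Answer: -2843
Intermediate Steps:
R = -60 (R = 3*(4*(-5)) = 3*(-20) = -60)
-41*(10 - R) + 27 = -41*(10 - 1*(-60)) + 27 = -41*(10 + 60) + 27 = -41*70 + 27 = -2870 + 27 = -2843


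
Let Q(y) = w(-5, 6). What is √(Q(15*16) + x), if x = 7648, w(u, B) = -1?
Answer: √7647 ≈ 87.447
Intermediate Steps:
Q(y) = -1
√(Q(15*16) + x) = √(-1 + 7648) = √7647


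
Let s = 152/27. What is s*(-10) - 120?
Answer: -4760/27 ≈ -176.30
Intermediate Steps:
s = 152/27 (s = 152*(1/27) = 152/27 ≈ 5.6296)
s*(-10) - 120 = (152/27)*(-10) - 120 = -1520/27 - 120 = -4760/27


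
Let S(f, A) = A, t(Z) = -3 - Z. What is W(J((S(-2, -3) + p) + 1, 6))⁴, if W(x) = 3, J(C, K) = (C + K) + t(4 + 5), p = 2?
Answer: 81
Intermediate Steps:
J(C, K) = -12 + C + K (J(C, K) = (C + K) + (-3 - (4 + 5)) = (C + K) + (-3 - 1*9) = (C + K) + (-3 - 9) = (C + K) - 12 = -12 + C + K)
W(J((S(-2, -3) + p) + 1, 6))⁴ = 3⁴ = 81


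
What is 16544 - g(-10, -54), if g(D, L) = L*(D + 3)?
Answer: 16166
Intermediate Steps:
g(D, L) = L*(3 + D)
16544 - g(-10, -54) = 16544 - (-54)*(3 - 10) = 16544 - (-54)*(-7) = 16544 - 1*378 = 16544 - 378 = 16166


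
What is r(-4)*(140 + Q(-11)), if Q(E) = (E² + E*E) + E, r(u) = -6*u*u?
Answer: -35616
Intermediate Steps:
r(u) = -6*u²
Q(E) = E + 2*E² (Q(E) = (E² + E²) + E = 2*E² + E = E + 2*E²)
r(-4)*(140 + Q(-11)) = (-6*(-4)²)*(140 - 11*(1 + 2*(-11))) = (-6*16)*(140 - 11*(1 - 22)) = -96*(140 - 11*(-21)) = -96*(140 + 231) = -96*371 = -35616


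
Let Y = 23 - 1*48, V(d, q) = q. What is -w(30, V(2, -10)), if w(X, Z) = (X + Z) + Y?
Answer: 5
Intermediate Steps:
Y = -25 (Y = 23 - 48 = -25)
w(X, Z) = -25 + X + Z (w(X, Z) = (X + Z) - 25 = -25 + X + Z)
-w(30, V(2, -10)) = -(-25 + 30 - 10) = -1*(-5) = 5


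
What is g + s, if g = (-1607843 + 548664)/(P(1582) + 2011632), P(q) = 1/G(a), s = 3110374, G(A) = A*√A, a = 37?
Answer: 57959161989241126757470/18634148755303261 + 3562693*√37/18634148755303261 ≈ 3.1104e+6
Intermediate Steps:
G(A) = A^(3/2)
P(q) = √37/1369 (P(q) = 1/(37^(3/2)) = 1/(37*√37) = √37/1369)
g = -1059179/(2011632 + √37/1369) (g = (-1607843 + 548664)/(√37/1369 + 2011632) = -1059179/(2011632 + √37/1369) ≈ -0.52653)
g + s = (-9811386498372144/18634148755303261 + 3562693*√37/18634148755303261) + 3110374 = 57959161989241126757470/18634148755303261 + 3562693*√37/18634148755303261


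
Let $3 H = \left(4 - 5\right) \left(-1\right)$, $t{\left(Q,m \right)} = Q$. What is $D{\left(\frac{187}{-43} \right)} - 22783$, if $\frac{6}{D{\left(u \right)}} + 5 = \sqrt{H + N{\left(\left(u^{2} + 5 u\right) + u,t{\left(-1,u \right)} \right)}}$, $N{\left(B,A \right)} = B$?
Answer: $- \frac{4024942841}{176657} - \frac{258 i \sqrt{113946}}{176657} \approx -22784.0 - 0.49299 i$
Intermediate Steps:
$H = \frac{1}{3}$ ($H = \frac{\left(4 - 5\right) \left(-1\right)}{3} = \frac{\left(-1\right) \left(-1\right)}{3} = \frac{1}{3} \cdot 1 = \frac{1}{3} \approx 0.33333$)
$D{\left(u \right)} = \frac{6}{-5 + \sqrt{\frac{1}{3} + u^{2} + 6 u}}$ ($D{\left(u \right)} = \frac{6}{-5 + \sqrt{\frac{1}{3} + \left(\left(u^{2} + 5 u\right) + u\right)}} = \frac{6}{-5 + \sqrt{\frac{1}{3} + \left(u^{2} + 6 u\right)}} = \frac{6}{-5 + \sqrt{\frac{1}{3} + u^{2} + 6 u}}$)
$D{\left(\frac{187}{-43} \right)} - 22783 = \frac{18}{-15 + \sqrt{3} \sqrt{1 + 3 \frac{187}{-43} \left(6 + \frac{187}{-43}\right)}} - 22783 = \frac{18}{-15 + \sqrt{3} \sqrt{1 + 3 \cdot 187 \left(- \frac{1}{43}\right) \left(6 + 187 \left(- \frac{1}{43}\right)\right)}} - 22783 = \frac{18}{-15 + \sqrt{3} \sqrt{1 + 3 \left(- \frac{187}{43}\right) \left(6 - \frac{187}{43}\right)}} - 22783 = \frac{18}{-15 + \sqrt{3} \sqrt{1 + 3 \left(- \frac{187}{43}\right) \frac{71}{43}}} - 22783 = \frac{18}{-15 + \sqrt{3} \sqrt{1 - \frac{39831}{1849}}} - 22783 = \frac{18}{-15 + \sqrt{3} \sqrt{- \frac{37982}{1849}}} - 22783 = \frac{18}{-15 + \sqrt{3} \frac{i \sqrt{37982}}{43}} - 22783 = \frac{18}{-15 + \frac{i \sqrt{113946}}{43}} - 22783 = -22783 + \frac{18}{-15 + \frac{i \sqrt{113946}}{43}}$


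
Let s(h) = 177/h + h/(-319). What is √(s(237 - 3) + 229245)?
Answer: √141928785665238/24882 ≈ 478.80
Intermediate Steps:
s(h) = 177/h - h/319 (s(h) = 177/h + h*(-1/319) = 177/h - h/319)
√(s(237 - 3) + 229245) = √((177/(237 - 3) - (237 - 3)/319) + 229245) = √((177/234 - 1/319*234) + 229245) = √((177*(1/234) - 234/319) + 229245) = √((59/78 - 234/319) + 229245) = √(569/24882 + 229245) = √(5704074659/24882) = √141928785665238/24882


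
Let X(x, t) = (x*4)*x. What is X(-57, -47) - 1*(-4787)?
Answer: 17783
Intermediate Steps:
X(x, t) = 4*x² (X(x, t) = (4*x)*x = 4*x²)
X(-57, -47) - 1*(-4787) = 4*(-57)² - 1*(-4787) = 4*3249 + 4787 = 12996 + 4787 = 17783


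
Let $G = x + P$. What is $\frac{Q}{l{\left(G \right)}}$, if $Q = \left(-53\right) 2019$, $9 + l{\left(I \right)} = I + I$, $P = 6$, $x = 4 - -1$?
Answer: $- \frac{107007}{13} \approx -8231.3$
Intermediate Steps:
$x = 5$ ($x = 4 + 1 = 5$)
$G = 11$ ($G = 5 + 6 = 11$)
$l{\left(I \right)} = -9 + 2 I$ ($l{\left(I \right)} = -9 + \left(I + I\right) = -9 + 2 I$)
$Q = -107007$
$\frac{Q}{l{\left(G \right)}} = \frac{1}{-9 + 2 \cdot 11} \left(-107007\right) = \frac{1}{-9 + 22} \left(-107007\right) = \frac{1}{13} \left(-107007\right) = - \frac{107007}{13}$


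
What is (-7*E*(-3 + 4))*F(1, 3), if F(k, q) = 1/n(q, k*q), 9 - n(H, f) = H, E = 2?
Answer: -7/3 ≈ -2.3333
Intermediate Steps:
n(H, f) = 9 - H
F(k, q) = 1/(9 - q)
(-7*E*(-3 + 4))*F(1, 3) = (-14*(-3 + 4))*(-1/(-9 + 3)) = (-14)*(-1/(-6)) = (-7*2)*(-1*(-⅙)) = -14*⅙ = -7/3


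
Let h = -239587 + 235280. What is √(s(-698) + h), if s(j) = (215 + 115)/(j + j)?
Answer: I*√2098502798/698 ≈ 65.63*I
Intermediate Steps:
h = -4307
s(j) = 165/j (s(j) = 330/((2*j)) = 330*(1/(2*j)) = 165/j)
√(s(-698) + h) = √(165/(-698) - 4307) = √(165*(-1/698) - 4307) = √(-165/698 - 4307) = √(-3006451/698) = I*√2098502798/698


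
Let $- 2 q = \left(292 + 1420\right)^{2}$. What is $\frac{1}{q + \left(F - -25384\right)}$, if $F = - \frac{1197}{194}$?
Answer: $- \frac{194}{279378269} \approx -6.944 \cdot 10^{-7}$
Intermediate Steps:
$F = - \frac{1197}{194}$ ($F = \left(-1197\right) \frac{1}{194} = - \frac{1197}{194} \approx -6.1701$)
$q = -1465472$ ($q = - \frac{\left(292 + 1420\right)^{2}}{2} = - \frac{1712^{2}}{2} = \left(- \frac{1}{2}\right) 2930944 = -1465472$)
$\frac{1}{q + \left(F - -25384\right)} = \frac{1}{-1465472 - - \frac{4923299}{194}} = \frac{1}{-1465472 + \left(- \frac{1197}{194} + 25384\right)} = \frac{1}{-1465472 + \frac{4923299}{194}} = \frac{1}{- \frac{279378269}{194}} = - \frac{194}{279378269}$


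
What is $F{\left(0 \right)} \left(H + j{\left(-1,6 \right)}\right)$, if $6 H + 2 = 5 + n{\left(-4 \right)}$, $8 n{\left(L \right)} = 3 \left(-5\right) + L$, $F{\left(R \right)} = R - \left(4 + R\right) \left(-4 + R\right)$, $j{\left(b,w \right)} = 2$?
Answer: $\frac{101}{3} \approx 33.667$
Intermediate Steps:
$F{\left(R \right)} = R - \left(-4 + R\right) \left(4 + R\right)$
$n{\left(L \right)} = - \frac{15}{8} + \frac{L}{8}$ ($n{\left(L \right)} = \frac{3 \left(-5\right) + L}{8} = \frac{-15 + L}{8} = - \frac{15}{8} + \frac{L}{8}$)
$H = \frac{5}{48}$ ($H = - \frac{1}{3} + \frac{5 + \left(- \frac{15}{8} + \frac{1}{8} \left(-4\right)\right)}{6} = - \frac{1}{3} + \frac{5 - \frac{19}{8}}{6} = - \frac{1}{3} + \frac{1}{6} \cdot \frac{21}{8} = - \frac{1}{3} + \frac{7}{16} = \frac{5}{48} \approx 0.10417$)
$F{\left(0 \right)} \left(H + j{\left(-1,6 \right)}\right) = \left(16 + 0 - 0^{2}\right) \left(\frac{5}{48} + 2\right) = \left(16 + 0 - 0\right) \frac{101}{48} = \left(16 + 0 + 0\right) \frac{101}{48} = 16 \cdot \frac{101}{48} = \frac{101}{3}$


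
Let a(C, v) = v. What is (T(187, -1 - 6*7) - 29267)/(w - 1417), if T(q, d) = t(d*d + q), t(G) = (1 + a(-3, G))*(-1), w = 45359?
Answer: -15652/21971 ≈ -0.71239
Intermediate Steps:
t(G) = -1 - G (t(G) = (1 + G)*(-1) = -1 - G)
T(q, d) = -1 - q - d**2 (T(q, d) = -1 - (d*d + q) = -1 - (d**2 + q) = -1 - (q + d**2) = -1 + (-q - d**2) = -1 - q - d**2)
(T(187, -1 - 6*7) - 29267)/(w - 1417) = ((-1 - 1*187 - (-1 - 6*7)**2) - 29267)/(45359 - 1417) = ((-1 - 187 - (-1 - 42)**2) - 29267)/43942 = ((-1 - 187 - 1*(-43)**2) - 29267)*(1/43942) = ((-1 - 187 - 1*1849) - 29267)*(1/43942) = ((-1 - 187 - 1849) - 29267)*(1/43942) = (-2037 - 29267)*(1/43942) = -31304*1/43942 = -15652/21971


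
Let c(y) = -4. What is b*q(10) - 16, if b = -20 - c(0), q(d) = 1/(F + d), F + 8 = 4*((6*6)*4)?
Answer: -4632/289 ≈ -16.028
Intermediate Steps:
F = 568 (F = -8 + 4*((6*6)*4) = -8 + 4*(36*4) = -8 + 4*144 = -8 + 576 = 568)
q(d) = 1/(568 + d)
b = -16 (b = -20 - 1*(-4) = -20 + 4 = -16)
b*q(10) - 16 = -16/(568 + 10) - 16 = -16/578 - 16 = -16*1/578 - 16 = -8/289 - 16 = -4632/289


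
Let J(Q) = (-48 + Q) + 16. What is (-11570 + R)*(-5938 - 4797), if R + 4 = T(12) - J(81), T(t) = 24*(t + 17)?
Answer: 117301345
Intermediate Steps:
T(t) = 408 + 24*t (T(t) = 24*(17 + t) = 408 + 24*t)
J(Q) = -32 + Q
R = 643 (R = -4 + ((408 + 24*12) - (-32 + 81)) = -4 + ((408 + 288) - 1*49) = -4 + (696 - 49) = -4 + 647 = 643)
(-11570 + R)*(-5938 - 4797) = (-11570 + 643)*(-5938 - 4797) = -10927*(-10735) = 117301345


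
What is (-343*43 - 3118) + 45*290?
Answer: -4817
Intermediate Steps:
(-343*43 - 3118) + 45*290 = (-14749 - 3118) + 13050 = -17867 + 13050 = -4817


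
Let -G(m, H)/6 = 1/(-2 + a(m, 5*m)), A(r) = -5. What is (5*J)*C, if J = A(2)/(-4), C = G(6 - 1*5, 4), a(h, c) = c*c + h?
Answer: -25/16 ≈ -1.5625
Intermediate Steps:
a(h, c) = h + c² (a(h, c) = c² + h = h + c²)
G(m, H) = -6/(-2 + m + 25*m²) (G(m, H) = -6/(-2 + (m + (5*m)²)) = -6/(-2 + (m + 25*m²)) = -6/(-2 + m + 25*m²))
C = -¼ (C = -6/(-2 + (6 - 1*5) + 25*(6 - 1*5)²) = -6/(-2 + (6 - 5) + 25*(6 - 5)²) = -6/(-2 + 1 + 25*1²) = -6/(-2 + 1 + 25*1) = -6/(-2 + 1 + 25) = -6/24 = -6*1/24 = -¼ ≈ -0.25000)
J = 5/4 (J = -5/(-4) = -5*(-¼) = 5/4 ≈ 1.2500)
(5*J)*C = (5*(5/4))*(-¼) = (25/4)*(-¼) = -25/16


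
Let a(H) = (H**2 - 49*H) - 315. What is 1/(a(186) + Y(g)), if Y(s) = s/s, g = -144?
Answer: 1/25168 ≈ 3.9733e-5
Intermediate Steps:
Y(s) = 1
a(H) = -315 + H**2 - 49*H
1/(a(186) + Y(g)) = 1/((-315 + 186**2 - 49*186) + 1) = 1/((-315 + 34596 - 9114) + 1) = 1/(25167 + 1) = 1/25168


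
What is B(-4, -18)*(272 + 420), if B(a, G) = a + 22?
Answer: 12456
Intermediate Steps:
B(a, G) = 22 + a
B(-4, -18)*(272 + 420) = (22 - 4)*(272 + 420) = 18*692 = 12456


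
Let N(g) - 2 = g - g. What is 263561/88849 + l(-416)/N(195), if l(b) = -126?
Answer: -5333926/88849 ≈ -60.034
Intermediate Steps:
N(g) = 2 (N(g) = 2 + (g - g) = 2 + 0 = 2)
263561/88849 + l(-416)/N(195) = 263561/88849 - 126/2 = 263561*(1/88849) - 126*½ = 263561/88849 - 63 = -5333926/88849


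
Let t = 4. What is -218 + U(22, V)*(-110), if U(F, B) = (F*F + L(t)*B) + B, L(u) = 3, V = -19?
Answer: -45098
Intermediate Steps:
U(F, B) = F² + 4*B (U(F, B) = (F*F + 3*B) + B = (F² + 3*B) + B = F² + 4*B)
-218 + U(22, V)*(-110) = -218 + (22² + 4*(-19))*(-110) = -218 + (484 - 76)*(-110) = -218 + 408*(-110) = -218 - 44880 = -45098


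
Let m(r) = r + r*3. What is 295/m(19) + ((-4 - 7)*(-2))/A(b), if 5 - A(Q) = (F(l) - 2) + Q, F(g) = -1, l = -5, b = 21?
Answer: 2163/988 ≈ 2.1893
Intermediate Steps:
A(Q) = 8 - Q (A(Q) = 5 - ((-1 - 2) + Q) = 5 - (-3 + Q) = 5 + (3 - Q) = 8 - Q)
m(r) = 4*r (m(r) = r + 3*r = 4*r)
295/m(19) + ((-4 - 7)*(-2))/A(b) = 295/((4*19)) + ((-4 - 7)*(-2))/(8 - 1*21) = 295/76 + (-11*(-2))/(8 - 21) = 295*(1/76) + 22/(-13) = 295/76 + 22*(-1/13) = 295/76 - 22/13 = 2163/988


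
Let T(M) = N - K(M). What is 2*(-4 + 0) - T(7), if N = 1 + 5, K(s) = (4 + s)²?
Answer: 107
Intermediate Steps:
N = 6
T(M) = 6 - (4 + M)²
2*(-4 + 0) - T(7) = 2*(-4 + 0) - (6 - (4 + 7)²) = 2*(-4) - (6 - 1*11²) = -8 - (6 - 1*121) = -8 - (6 - 121) = -8 - 1*(-115) = -8 + 115 = 107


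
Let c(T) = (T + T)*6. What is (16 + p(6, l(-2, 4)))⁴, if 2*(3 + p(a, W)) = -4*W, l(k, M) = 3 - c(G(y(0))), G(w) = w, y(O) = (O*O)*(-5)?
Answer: 2401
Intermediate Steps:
y(O) = -5*O² (y(O) = O²*(-5) = -5*O²)
c(T) = 12*T (c(T) = (2*T)*6 = 12*T)
l(k, M) = 3 (l(k, M) = 3 - 12*(-5*0²) = 3 - 12*(-5*0) = 3 - 12*0 = 3 - 1*0 = 3 + 0 = 3)
p(a, W) = -3 - 2*W (p(a, W) = -3 + (-4*W)/2 = -3 - 2*W)
(16 + p(6, l(-2, 4)))⁴ = (16 + (-3 - 2*3))⁴ = (16 + (-3 - 6))⁴ = (16 - 9)⁴ = 7⁴ = 2401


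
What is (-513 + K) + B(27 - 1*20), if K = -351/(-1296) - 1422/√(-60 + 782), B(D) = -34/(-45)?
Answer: -368621/720 - 711*√2/19 ≈ -564.89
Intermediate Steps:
B(D) = 34/45 (B(D) = -34*(-1/45) = 34/45)
K = 13/48 - 711*√2/19 (K = -351*(-1/1296) - 1422*√2/38 = 13/48 - 1422*√2/38 = 13/48 - 711*√2/19 ≈ -52.651)
(-513 + K) + B(27 - 1*20) = (-513 + (13/48 - 711*√2/19)) + 34/45 = (-24611/48 - 711*√2/19) + 34/45 = -368621/720 - 711*√2/19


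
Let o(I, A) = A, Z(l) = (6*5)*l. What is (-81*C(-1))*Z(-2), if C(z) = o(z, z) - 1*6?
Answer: -34020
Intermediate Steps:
Z(l) = 30*l
C(z) = -6 + z (C(z) = z - 1*6 = z - 6 = -6 + z)
(-81*C(-1))*Z(-2) = (-81*(-6 - 1))*(30*(-2)) = -81*(-7)*(-60) = 567*(-60) = -34020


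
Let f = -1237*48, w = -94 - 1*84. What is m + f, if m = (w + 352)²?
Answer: -29100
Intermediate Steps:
w = -178 (w = -94 - 84 = -178)
m = 30276 (m = (-178 + 352)² = 174² = 30276)
f = -59376
m + f = 30276 - 59376 = -29100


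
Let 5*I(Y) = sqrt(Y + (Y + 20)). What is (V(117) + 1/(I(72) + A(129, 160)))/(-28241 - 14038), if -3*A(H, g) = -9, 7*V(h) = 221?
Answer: -14006/18053133 + 10*sqrt(41)/2579019 ≈ -0.00075099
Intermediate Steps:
V(h) = 221/7 (V(h) = (1/7)*221 = 221/7)
A(H, g) = 3 (A(H, g) = -1/3*(-9) = 3)
I(Y) = sqrt(20 + 2*Y)/5 (I(Y) = sqrt(Y + (Y + 20))/5 = sqrt(Y + (20 + Y))/5 = sqrt(20 + 2*Y)/5)
(V(117) + 1/(I(72) + A(129, 160)))/(-28241 - 14038) = (221/7 + 1/(sqrt(20 + 2*72)/5 + 3))/(-28241 - 14038) = (221/7 + 1/(sqrt(20 + 144)/5 + 3))/(-42279) = (221/7 + 1/(sqrt(164)/5 + 3))*(-1/42279) = (221/7 + 1/((2*sqrt(41))/5 + 3))*(-1/42279) = (221/7 + 1/(2*sqrt(41)/5 + 3))*(-1/42279) = (221/7 + 1/(3 + 2*sqrt(41)/5))*(-1/42279) = -13/17409 - 1/(42279*(3 + 2*sqrt(41)/5))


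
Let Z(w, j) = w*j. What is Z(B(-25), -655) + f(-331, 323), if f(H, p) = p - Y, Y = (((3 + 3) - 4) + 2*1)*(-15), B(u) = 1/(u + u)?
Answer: 3961/10 ≈ 396.10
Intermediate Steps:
B(u) = 1/(2*u)
Y = -60 (Y = ((6 - 4) + 2)*(-15) = (2 + 2)*(-15) = 4*(-15) = -60)
Z(w, j) = j*w
f(H, p) = 60 + p (f(H, p) = p - 1*(-60) = p + 60 = 60 + p)
Z(B(-25), -655) + f(-331, 323) = -655/(2*(-25)) + (60 + 323) = -655*(-1)/(2*25) + 383 = -655*(-1/50) + 383 = 131/10 + 383 = 3961/10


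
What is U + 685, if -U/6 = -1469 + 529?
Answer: 6325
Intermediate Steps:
U = 5640 (U = -6*(-1469 + 529) = -6*(-940) = 5640)
U + 685 = 5640 + 685 = 6325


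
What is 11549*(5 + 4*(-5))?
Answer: -173235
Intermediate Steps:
11549*(5 + 4*(-5)) = 11549*(5 - 20) = 11549*(-15) = -173235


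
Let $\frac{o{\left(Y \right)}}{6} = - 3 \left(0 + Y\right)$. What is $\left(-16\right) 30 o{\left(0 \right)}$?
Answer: $0$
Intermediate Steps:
$o{\left(Y \right)} = - 18 Y$ ($o{\left(Y \right)} = 6 \left(- 3 \left(0 + Y\right)\right) = 6 \left(- 3 Y\right) = - 18 Y$)
$\left(-16\right) 30 o{\left(0 \right)} = \left(-16\right) 30 \left(\left(-18\right) 0\right) = \left(-480\right) 0 = 0$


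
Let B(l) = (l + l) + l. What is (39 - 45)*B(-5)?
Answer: 90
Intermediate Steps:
B(l) = 3*l (B(l) = 2*l + l = 3*l)
(39 - 45)*B(-5) = (39 - 45)*(3*(-5)) = -6*(-15) = 90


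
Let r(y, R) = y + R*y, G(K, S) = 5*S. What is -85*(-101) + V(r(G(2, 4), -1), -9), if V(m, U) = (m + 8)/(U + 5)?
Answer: 8583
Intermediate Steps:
V(m, U) = (8 + m)/(5 + U)
-85*(-101) + V(r(G(2, 4), -1), -9) = -85*(-101) + (8 + (5*4)*(1 - 1))/(5 - 9) = 8585 + (8 + 20*0)/(-4) = 8585 - (8 + 0)/4 = 8585 - ¼*8 = 8585 - 2 = 8583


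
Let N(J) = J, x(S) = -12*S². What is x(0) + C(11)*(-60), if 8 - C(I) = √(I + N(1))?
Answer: -480 + 120*√3 ≈ -272.15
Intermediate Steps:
C(I) = 8 - √(1 + I) (C(I) = 8 - √(I + 1) = 8 - √(1 + I))
x(0) + C(11)*(-60) = -12*0² + (8 - √(1 + 11))*(-60) = -12*0 + (8 - √12)*(-60) = 0 + (8 - 2*√3)*(-60) = 0 + (-480 + 120*√3) = -480 + 120*√3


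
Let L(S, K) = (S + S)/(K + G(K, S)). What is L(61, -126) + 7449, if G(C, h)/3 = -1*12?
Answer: 603308/81 ≈ 7448.3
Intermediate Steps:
G(C, h) = -36 (G(C, h) = 3*(-1*12) = 3*(-12) = -36)
L(S, K) = 2*S/(-36 + K) (L(S, K) = (S + S)/(K - 36) = (2*S)/(-36 + K) = 2*S/(-36 + K))
L(61, -126) + 7449 = 2*61/(-36 - 126) + 7449 = 2*61/(-162) + 7449 = 2*61*(-1/162) + 7449 = -61/81 + 7449 = 603308/81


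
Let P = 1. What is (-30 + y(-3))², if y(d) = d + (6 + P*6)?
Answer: 441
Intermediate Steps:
y(d) = 12 + d (y(d) = d + (6 + 1*6) = d + (6 + 6) = d + 12 = 12 + d)
(-30 + y(-3))² = (-30 + (12 - 3))² = (-30 + 9)² = (-21)² = 441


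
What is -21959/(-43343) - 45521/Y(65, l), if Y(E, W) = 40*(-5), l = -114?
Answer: 1977408503/8668600 ≈ 228.11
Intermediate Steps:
Y(E, W) = -200
-21959/(-43343) - 45521/Y(65, l) = -21959/(-43343) - 45521/(-200) = -21959*(-1/43343) - 45521*(-1/200) = 21959/43343 + 45521/200 = 1977408503/8668600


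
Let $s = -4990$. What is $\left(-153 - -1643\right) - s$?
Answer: $6480$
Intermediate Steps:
$\left(-153 - -1643\right) - s = \left(-153 - -1643\right) - -4990 = \left(-153 + 1643\right) + 4990 = 1490 + 4990 = 6480$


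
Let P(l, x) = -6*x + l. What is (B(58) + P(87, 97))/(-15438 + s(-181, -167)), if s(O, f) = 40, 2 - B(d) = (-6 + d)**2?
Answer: 3197/15398 ≈ 0.20762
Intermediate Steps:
B(d) = 2 - (-6 + d)**2
P(l, x) = l - 6*x
(B(58) + P(87, 97))/(-15438 + s(-181, -167)) = ((2 - (-6 + 58)**2) + (87 - 6*97))/(-15438 + 40) = ((2 - 1*52**2) + (87 - 582))/(-15398) = ((2 - 1*2704) - 495)*(-1/15398) = ((2 - 2704) - 495)*(-1/15398) = (-2702 - 495)*(-1/15398) = -3197*(-1/15398) = 3197/15398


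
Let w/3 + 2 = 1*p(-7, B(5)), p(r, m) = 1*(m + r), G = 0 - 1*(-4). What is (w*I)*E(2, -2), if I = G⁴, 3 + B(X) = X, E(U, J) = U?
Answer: -10752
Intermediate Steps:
G = 4 (G = 0 + 4 = 4)
B(X) = -3 + X
p(r, m) = m + r
I = 256 (I = 4⁴ = 256)
w = -21 (w = -6 + 3*(1*((-3 + 5) - 7)) = -6 + 3*(1*(2 - 7)) = -6 + 3*(1*(-5)) = -6 + 3*(-5) = -6 - 15 = -21)
(w*I)*E(2, -2) = -21*256*2 = -5376*2 = -10752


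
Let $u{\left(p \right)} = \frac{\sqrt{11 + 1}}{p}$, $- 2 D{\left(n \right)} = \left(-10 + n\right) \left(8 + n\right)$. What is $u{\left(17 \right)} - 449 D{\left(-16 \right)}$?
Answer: $46696 + \frac{2 \sqrt{3}}{17} \approx 46696.0$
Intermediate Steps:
$D{\left(n \right)} = - \frac{\left(-10 + n\right) \left(8 + n\right)}{2}$
$u{\left(p \right)} = \frac{2 \sqrt{3}}{p}$ ($u{\left(p \right)} = \frac{\sqrt{12}}{p} = \frac{2 \sqrt{3}}{p}$)
$u{\left(17 \right)} - 449 D{\left(-16 \right)} = \frac{2 \sqrt{3}}{17} - 449 \left(40 - 16 - \frac{\left(-16\right)^{2}}{2}\right) = 2 \sqrt{3} \cdot \frac{1}{17} - 449 \left(40 - 16 - 128\right) = \frac{2 \sqrt{3}}{17} - 449 \left(40 - 16 - 128\right) = \frac{2 \sqrt{3}}{17} - -46696 = \frac{2 \sqrt{3}}{17} + 46696 = 46696 + \frac{2 \sqrt{3}}{17}$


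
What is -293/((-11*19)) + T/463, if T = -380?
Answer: 56239/96767 ≈ 0.58118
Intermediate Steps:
-293/((-11*19)) + T/463 = -293/((-11*19)) - 380/463 = -293/(-209) - 380*1/463 = -293*(-1/209) - 380/463 = 293/209 - 380/463 = 56239/96767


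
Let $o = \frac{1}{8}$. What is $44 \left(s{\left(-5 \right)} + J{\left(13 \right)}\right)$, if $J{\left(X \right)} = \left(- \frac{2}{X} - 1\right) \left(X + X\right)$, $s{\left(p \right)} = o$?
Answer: $- \frac{2629}{2} \approx -1314.5$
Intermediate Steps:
$o = \frac{1}{8} \approx 0.125$
$s{\left(p \right)} = \frac{1}{8}$
$J{\left(X \right)} = 2 X \left(-1 - \frac{2}{X}\right)$ ($J{\left(X \right)} = \left(-1 - \frac{2}{X}\right) 2 X = 2 X \left(-1 - \frac{2}{X}\right)$)
$44 \left(s{\left(-5 \right)} + J{\left(13 \right)}\right) = 44 \left(\frac{1}{8} - 30\right) = 44 \left(- \frac{239}{8}\right) = - \frac{2629}{2}$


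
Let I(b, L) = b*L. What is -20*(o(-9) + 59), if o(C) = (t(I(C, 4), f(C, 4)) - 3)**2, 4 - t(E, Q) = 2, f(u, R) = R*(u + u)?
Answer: -1200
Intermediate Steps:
I(b, L) = L*b
f(u, R) = 2*R*u (f(u, R) = R*(2*u) = 2*R*u)
t(E, Q) = 2 (t(E, Q) = 4 - 1*2 = 4 - 2 = 2)
o(C) = 1 (o(C) = (2 - 3)**2 = (-1)**2 = 1)
-20*(o(-9) + 59) = -20*(1 + 59) = -20*60 = -1*1200 = -1200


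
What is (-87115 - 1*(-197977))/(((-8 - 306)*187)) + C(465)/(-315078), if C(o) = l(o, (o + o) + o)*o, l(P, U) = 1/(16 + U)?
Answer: -483201052783/255927041722 ≈ -1.8880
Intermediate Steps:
C(o) = o/(16 + 3*o) (C(o) = o/(16 + ((o + o) + o)) = o/(16 + (2*o + o)) = o/(16 + 3*o))
(-87115 - 1*(-197977))/(((-8 - 306)*187)) + C(465)/(-315078) = (-87115 - 1*(-197977))/(((-8 - 306)*187)) + (465/(16 + 3*465))/(-315078) = (-87115 + 197977)/((-314*187)) + (465/(16 + 1395))*(-1/315078) = 110862/(-58718) + (465/1411)*(-1/315078) = 110862*(-1/58718) + (465*(1/1411))*(-1/315078) = -55431/29359 + (465/1411)*(-1/315078) = -55431/29359 - 155/148191686 = -483201052783/255927041722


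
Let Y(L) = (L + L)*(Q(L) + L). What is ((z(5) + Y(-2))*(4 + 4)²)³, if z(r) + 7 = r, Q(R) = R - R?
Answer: 56623104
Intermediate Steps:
Q(R) = 0
z(r) = -7 + r
Y(L) = 2*L² (Y(L) = (L + L)*(0 + L) = (2*L)*L = 2*L²)
((z(5) + Y(-2))*(4 + 4)²)³ = (((-7 + 5) + 2*(-2)²)*(4 + 4)²)³ = ((-2 + 2*4)*8²)³ = ((-2 + 8)*64)³ = (6*64)³ = 384³ = 56623104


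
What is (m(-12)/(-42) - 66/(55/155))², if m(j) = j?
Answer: 1690000/49 ≈ 34490.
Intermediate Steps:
(m(-12)/(-42) - 66/(55/155))² = (-12/(-42) - 66/(55/155))² = (-12*(-1/42) - 66/(55*(1/155)))² = (2/7 - 66/11/31)² = (2/7 - 66*31/11)² = (2/7 - 186)² = (-1300/7)² = 1690000/49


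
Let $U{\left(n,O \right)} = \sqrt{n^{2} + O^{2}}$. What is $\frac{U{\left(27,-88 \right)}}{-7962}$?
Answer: $- \frac{\sqrt{8473}}{7962} \approx -0.011561$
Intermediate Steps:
$U{\left(n,O \right)} = \sqrt{O^{2} + n^{2}}$
$\frac{U{\left(27,-88 \right)}}{-7962} = \frac{\sqrt{\left(-88\right)^{2} + 27^{2}}}{-7962} = \sqrt{7744 + 729} \left(- \frac{1}{7962}\right) = \sqrt{8473} \left(- \frac{1}{7962}\right) = - \frac{\sqrt{8473}}{7962}$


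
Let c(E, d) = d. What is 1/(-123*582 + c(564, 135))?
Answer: -1/71451 ≈ -1.3996e-5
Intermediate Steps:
1/(-123*582 + c(564, 135)) = 1/(-123*582 + 135) = 1/(-71586 + 135) = 1/(-71451) = -1/71451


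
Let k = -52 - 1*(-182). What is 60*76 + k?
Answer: 4690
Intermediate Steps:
k = 130 (k = -52 + 182 = 130)
60*76 + k = 60*76 + 130 = 4560 + 130 = 4690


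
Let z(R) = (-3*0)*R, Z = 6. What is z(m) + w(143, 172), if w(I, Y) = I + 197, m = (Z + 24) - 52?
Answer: 340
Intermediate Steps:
m = -22 (m = (6 + 24) - 52 = 30 - 52 = -22)
w(I, Y) = 197 + I
z(R) = 0 (z(R) = 0*R = 0)
z(m) + w(143, 172) = 0 + (197 + 143) = 0 + 340 = 340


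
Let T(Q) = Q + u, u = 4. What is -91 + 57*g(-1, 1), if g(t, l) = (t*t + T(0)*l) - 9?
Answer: -319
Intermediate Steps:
T(Q) = 4 + Q (T(Q) = Q + 4 = 4 + Q)
g(t, l) = -9 + t**2 + 4*l (g(t, l) = (t*t + (4 + 0)*l) - 9 = (t**2 + 4*l) - 9 = -9 + t**2 + 4*l)
-91 + 57*g(-1, 1) = -91 + 57*(-9 + (-1)**2 + 4*1) = -91 + 57*(-9 + 1 + 4) = -91 + 57*(-4) = -91 - 228 = -319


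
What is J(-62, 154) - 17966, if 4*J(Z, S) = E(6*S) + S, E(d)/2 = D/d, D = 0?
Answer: -35855/2 ≈ -17928.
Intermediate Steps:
E(d) = 0 (E(d) = 2*(0/d) = 2*0 = 0)
J(Z, S) = S/4 (J(Z, S) = (0 + S)/4 = S/4)
J(-62, 154) - 17966 = (¼)*154 - 17966 = 77/2 - 17966 = -35855/2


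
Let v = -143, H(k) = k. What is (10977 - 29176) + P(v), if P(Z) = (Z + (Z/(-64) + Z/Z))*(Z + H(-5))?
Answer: 39781/16 ≈ 2486.3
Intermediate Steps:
P(Z) = (1 + 63*Z/64)*(-5 + Z) (P(Z) = (Z + (Z/(-64) + Z/Z))*(Z - 5) = (Z + (Z*(-1/64) + 1))*(-5 + Z) = (Z + (-Z/64 + 1))*(-5 + Z) = (Z + (1 - Z/64))*(-5 + Z) = (1 + 63*Z/64)*(-5 + Z))
(10977 - 29176) + P(v) = (10977 - 29176) + (-5 - 251/64*(-143) + (63/64)*(-143)²) = -18199 + (-5 + 35893/64 + (63/64)*20449) = -18199 + (-5 + 35893/64 + 1288287/64) = -18199 + 330965/16 = 39781/16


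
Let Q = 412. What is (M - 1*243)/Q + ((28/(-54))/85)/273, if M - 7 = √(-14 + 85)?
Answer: -5281001/9219015 + √71/412 ≈ -0.55239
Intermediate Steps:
M = 7 + √71 (M = 7 + √(-14 + 85) = 7 + √71 ≈ 15.426)
(M - 1*243)/Q + ((28/(-54))/85)/273 = ((7 + √71) - 1*243)/412 + ((28/(-54))/85)/273 = ((7 + √71) - 243)*(1/412) + ((28*(-1/54))*(1/85))*(1/273) = (-236 + √71)*(1/412) - 14/27*1/85*(1/273) = (-59/103 + √71/412) - 14/2295*1/273 = (-59/103 + √71/412) - 2/89505 = -5281001/9219015 + √71/412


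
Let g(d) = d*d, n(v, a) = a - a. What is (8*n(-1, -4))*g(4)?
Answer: 0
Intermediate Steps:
n(v, a) = 0
g(d) = d²
(8*n(-1, -4))*g(4) = (8*0)*4² = 0*16 = 0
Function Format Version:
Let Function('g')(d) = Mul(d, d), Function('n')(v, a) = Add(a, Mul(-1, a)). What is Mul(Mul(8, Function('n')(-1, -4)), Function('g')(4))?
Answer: 0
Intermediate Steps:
Function('n')(v, a) = 0
Function('g')(d) = Pow(d, 2)
Mul(Mul(8, Function('n')(-1, -4)), Function('g')(4)) = Mul(Mul(8, 0), Pow(4, 2)) = Mul(0, 16) = 0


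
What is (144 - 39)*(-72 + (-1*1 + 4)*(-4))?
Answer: -8820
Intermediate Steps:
(144 - 39)*(-72 + (-1*1 + 4)*(-4)) = 105*(-72 + (-1 + 4)*(-4)) = 105*(-72 + 3*(-4)) = 105*(-72 - 12) = 105*(-84) = -8820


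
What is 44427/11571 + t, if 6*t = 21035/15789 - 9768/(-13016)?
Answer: 65497432670/15644420127 ≈ 4.1866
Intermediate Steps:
t = 26751157/77066109 (t = (21035/15789 - 9768/(-13016))/6 = (21035*(1/15789) - 9768*(-1/13016))/6 = (21035/15789 + 1221/1627)/6 = (⅙)*(53502314/25688703) = 26751157/77066109 ≈ 0.34712)
44427/11571 + t = 44427/11571 + 26751157/77066109 = 44427*(1/11571) + 26751157/77066109 = 14809/3857 + 26751157/77066109 = 65497432670/15644420127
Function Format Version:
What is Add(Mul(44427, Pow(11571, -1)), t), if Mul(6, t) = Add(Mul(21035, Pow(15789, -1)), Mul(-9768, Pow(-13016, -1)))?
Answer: Rational(65497432670, 15644420127) ≈ 4.1866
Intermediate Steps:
t = Rational(26751157, 77066109) (t = Mul(Rational(1, 6), Add(Mul(21035, Pow(15789, -1)), Mul(-9768, Pow(-13016, -1)))) = Mul(Rational(1, 6), Add(Mul(21035, Rational(1, 15789)), Mul(-9768, Rational(-1, 13016)))) = Mul(Rational(1, 6), Add(Rational(21035, 15789), Rational(1221, 1627))) = Mul(Rational(1, 6), Rational(53502314, 25688703)) = Rational(26751157, 77066109) ≈ 0.34712)
Add(Mul(44427, Pow(11571, -1)), t) = Add(Mul(44427, Pow(11571, -1)), Rational(26751157, 77066109)) = Add(Mul(44427, Rational(1, 11571)), Rational(26751157, 77066109)) = Add(Rational(14809, 3857), Rational(26751157, 77066109)) = Rational(65497432670, 15644420127)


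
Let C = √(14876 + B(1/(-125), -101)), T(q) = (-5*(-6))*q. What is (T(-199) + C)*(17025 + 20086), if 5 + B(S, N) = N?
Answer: -221552670 + 37111*√14770 ≈ -2.1704e+8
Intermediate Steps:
B(S, N) = -5 + N
T(q) = 30*q
C = √14770 (C = √(14876 + (-5 - 101)) = √(14876 - 106) = √14770 ≈ 121.53)
(T(-199) + C)*(17025 + 20086) = (30*(-199) + √14770)*(17025 + 20086) = (-5970 + √14770)*37111 = -221552670 + 37111*√14770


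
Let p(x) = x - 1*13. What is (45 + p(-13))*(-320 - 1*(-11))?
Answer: -5871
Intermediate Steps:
p(x) = -13 + x (p(x) = x - 13 = -13 + x)
(45 + p(-13))*(-320 - 1*(-11)) = (45 + (-13 - 13))*(-320 - 1*(-11)) = (45 - 26)*(-320 + 11) = 19*(-309) = -5871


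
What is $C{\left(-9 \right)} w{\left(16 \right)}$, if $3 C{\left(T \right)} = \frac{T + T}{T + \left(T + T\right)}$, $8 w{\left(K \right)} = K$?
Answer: $\frac{4}{9} \approx 0.44444$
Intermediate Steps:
$w{\left(K \right)} = \frac{K}{8}$
$C{\left(T \right)} = \frac{2}{9}$ ($C{\left(T \right)} = \frac{\left(T + T\right) \frac{1}{T + \left(T + T\right)}}{3} = \frac{2 T \frac{1}{T + 2 T}}{3} = \frac{2 T \frac{1}{3 T}}{3} = \frac{1}{3} \cdot \frac{2}{3} = \frac{2}{9}$)
$C{\left(-9 \right)} w{\left(16 \right)} = \frac{2 \cdot \frac{1}{8} \cdot 16}{9} = \frac{2}{9} \cdot 2 = \frac{4}{9}$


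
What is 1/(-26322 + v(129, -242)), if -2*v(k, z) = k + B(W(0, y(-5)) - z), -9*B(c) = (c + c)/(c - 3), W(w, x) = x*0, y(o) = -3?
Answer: -4302/113514239 ≈ -3.7898e-5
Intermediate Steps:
W(w, x) = 0
B(c) = -2*c/(9*(-3 + c)) (B(c) = -(c + c)/(9*(c - 3)) = -2*c/(9*(-3 + c)))
v(k, z) = -k/2 - z/(-27 - 9*z) (v(k, z) = -(k - 2*(0 - z)/(-27 + 9*(0 - z)))/2 = -(k - 2*(-z)/(-27 + 9*(-z)))/2 = -(k - 2*(-z)/(-27 - 9*z))/2 = -(k + 2*z/(-27 - 9*z))/2 = -k/2 - z/(-27 - 9*z))
1/(-26322 + v(129, -242)) = 1/(-26322 + (-27*129 + 2*(-242) - 9*129*(-242))/(18*(3 - 242))) = 1/(-26322 + (1/18)*(-3483 - 484 + 280962)/(-239)) = 1/(-26322 + (1/18)*(-1/239)*276995) = 1/(-26322 - 276995/4302) = 1/(-113514239/4302) = -4302/113514239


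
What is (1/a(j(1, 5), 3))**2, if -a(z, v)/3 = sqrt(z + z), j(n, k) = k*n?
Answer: 1/90 ≈ 0.011111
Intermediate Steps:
a(z, v) = -3*sqrt(2)*sqrt(z) (a(z, v) = -3*sqrt(z + z) = -3*sqrt(2)*sqrt(z))
(1/a(j(1, 5), 3))**2 = (1/(-3*sqrt(2)*sqrt(5*1)))**2 = (1/(-3*sqrt(2)*sqrt(5)))**2 = (1/(-3*sqrt(10)))**2 = (-sqrt(10)/30)**2 = 1/90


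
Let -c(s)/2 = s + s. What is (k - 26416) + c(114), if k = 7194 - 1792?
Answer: -21470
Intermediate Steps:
k = 5402
c(s) = -4*s (c(s) = -2*(s + s) = -4*s)
(k - 26416) + c(114) = (5402 - 26416) - 4*114 = -21014 - 456 = -21470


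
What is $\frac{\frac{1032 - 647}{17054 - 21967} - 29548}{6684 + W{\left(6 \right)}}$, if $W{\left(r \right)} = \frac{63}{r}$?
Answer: $- \frac{96779806}{21926719} \approx -4.4138$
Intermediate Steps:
$\frac{\frac{1032 - 647}{17054 - 21967} - 29548}{6684 + W{\left(6 \right)}} = \frac{\frac{1032 - 647}{17054 - 21967} - 29548}{6684 + \frac{63}{6}} = \frac{\frac{385}{-4913} - 29548}{6684 + 63 \cdot \frac{1}{6}} = \frac{385 \left(- \frac{1}{4913}\right) - 29548}{6684 + \frac{21}{2}} = \frac{- \frac{385}{4913} - 29548}{\frac{13389}{2}} = \left(- \frac{145169709}{4913}\right) \frac{2}{13389} = - \frac{96779806}{21926719}$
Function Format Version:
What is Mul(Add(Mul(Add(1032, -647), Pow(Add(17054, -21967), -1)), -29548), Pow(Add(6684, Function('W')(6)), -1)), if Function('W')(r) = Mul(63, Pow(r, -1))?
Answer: Rational(-96779806, 21926719) ≈ -4.4138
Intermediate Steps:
Mul(Add(Mul(Add(1032, -647), Pow(Add(17054, -21967), -1)), -29548), Pow(Add(6684, Function('W')(6)), -1)) = Mul(Add(Mul(Add(1032, -647), Pow(Add(17054, -21967), -1)), -29548), Pow(Add(6684, Mul(63, Pow(6, -1))), -1)) = Mul(Add(Mul(385, Pow(-4913, -1)), -29548), Pow(Add(6684, Mul(63, Rational(1, 6))), -1)) = Mul(Add(Mul(385, Rational(-1, 4913)), -29548), Pow(Add(6684, Rational(21, 2)), -1)) = Mul(Add(Rational(-385, 4913), -29548), Pow(Rational(13389, 2), -1)) = Mul(Rational(-145169709, 4913), Rational(2, 13389)) = Rational(-96779806, 21926719)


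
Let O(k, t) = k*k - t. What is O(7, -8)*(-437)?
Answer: -24909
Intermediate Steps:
O(k, t) = k² - t
O(7, -8)*(-437) = (7² - 1*(-8))*(-437) = (49 + 8)*(-437) = 57*(-437) = -24909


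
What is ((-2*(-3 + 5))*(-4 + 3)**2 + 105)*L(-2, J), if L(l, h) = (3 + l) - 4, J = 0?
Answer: -303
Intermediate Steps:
L(l, h) = -1 + l
((-2*(-3 + 5))*(-4 + 3)**2 + 105)*L(-2, J) = ((-2*(-3 + 5))*(-4 + 3)**2 + 105)*(-1 - 2) = (-2*2*(-1)**2 + 105)*(-3) = (-4*1 + 105)*(-3) = (-4 + 105)*(-3) = 101*(-3) = -303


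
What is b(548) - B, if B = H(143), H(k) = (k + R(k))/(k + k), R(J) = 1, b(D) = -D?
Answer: -78436/143 ≈ -548.50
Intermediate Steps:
H(k) = (1 + k)/(2*k) (H(k) = (k + 1)/(k + k) = (1 + k)/((2*k)) = (1 + k)*(1/(2*k)) = (1 + k)/(2*k))
B = 72/143 (B = (½)*(1 + 143)/143 = (½)*(1/143)*144 = 72/143 ≈ 0.50350)
b(548) - B = -1*548 - 1*72/143 = -548 - 72/143 = -78436/143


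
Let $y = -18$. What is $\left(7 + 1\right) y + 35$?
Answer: $-109$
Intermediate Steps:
$\left(7 + 1\right) y + 35 = \left(7 + 1\right) \left(-18\right) + 35 = 8 \left(-18\right) + 35 = -144 + 35 = -109$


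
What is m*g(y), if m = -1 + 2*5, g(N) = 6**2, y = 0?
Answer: 324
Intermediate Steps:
g(N) = 36
m = 9 (m = -1 + 10 = 9)
m*g(y) = 9*36 = 324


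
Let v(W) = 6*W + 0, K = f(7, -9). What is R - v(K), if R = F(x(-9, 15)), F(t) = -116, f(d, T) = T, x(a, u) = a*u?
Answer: -62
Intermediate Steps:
K = -9
R = -116
v(W) = 6*W
R - v(K) = -116 - 6*(-9) = -116 - 1*(-54) = -116 + 54 = -62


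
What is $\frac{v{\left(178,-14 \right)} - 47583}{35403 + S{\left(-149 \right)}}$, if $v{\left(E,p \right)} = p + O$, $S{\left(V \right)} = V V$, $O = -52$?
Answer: $- \frac{47649}{57604} \approx -0.82718$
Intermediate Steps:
$S{\left(V \right)} = V^{2}$
$v{\left(E,p \right)} = -52 + p$ ($v{\left(E,p \right)} = p - 52 = -52 + p$)
$\frac{v{\left(178,-14 \right)} - 47583}{35403 + S{\left(-149 \right)}} = \frac{\left(-52 - 14\right) - 47583}{35403 + \left(-149\right)^{2}} = \frac{-66 - 47583}{35403 + 22201} = - \frac{47649}{57604}$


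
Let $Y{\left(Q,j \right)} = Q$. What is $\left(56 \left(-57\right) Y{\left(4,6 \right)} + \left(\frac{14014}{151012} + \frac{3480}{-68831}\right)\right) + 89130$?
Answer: $\frac{396865254035869}{5197153486} \approx 76362.0$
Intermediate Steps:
$\left(56 \left(-57\right) Y{\left(4,6 \right)} + \left(\frac{14014}{151012} + \frac{3480}{-68831}\right)\right) + 89130 = \left(56 \left(-57\right) 4 + \left(\frac{14014}{151012} + \frac{3480}{-68831}\right)\right) + 89130 = \left(\left(-3192\right) 4 + \left(14014 \cdot \frac{1}{151012} + 3480 \left(- \frac{1}{68831}\right)\right)\right) + 89130 = \left(-12768 + \left(\frac{7007}{75506} - \frac{3480}{68831}\right)\right) + 89130 = \left(-12768 + \frac{219537937}{5197153486}\right) + 89130 = - \frac{66357036171311}{5197153486} + 89130 = \frac{396865254035869}{5197153486}$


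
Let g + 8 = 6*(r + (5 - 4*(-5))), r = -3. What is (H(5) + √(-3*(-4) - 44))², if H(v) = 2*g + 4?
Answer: 63472 + 2016*I*√2 ≈ 63472.0 + 2851.1*I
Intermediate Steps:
g = 124 (g = -8 + 6*(-3 + (5 - 4*(-5))) = -8 + 6*(-3 + (5 + 20)) = -8 + 6*(-3 + 25) = -8 + 6*22 = -8 + 132 = 124)
H(v) = 252 (H(v) = 2*124 + 4 = 248 + 4 = 252)
(H(5) + √(-3*(-4) - 44))² = (252 + √(-3*(-4) - 44))² = (252 + √(12 - 44))² = (252 + √(-32))² = (252 + 4*I*√2)²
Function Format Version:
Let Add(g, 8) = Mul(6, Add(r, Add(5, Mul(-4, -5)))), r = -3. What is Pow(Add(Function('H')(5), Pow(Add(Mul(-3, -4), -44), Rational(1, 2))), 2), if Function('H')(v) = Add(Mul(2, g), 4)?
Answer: Add(63472, Mul(2016, I, Pow(2, Rational(1, 2)))) ≈ Add(63472., Mul(2851.1, I))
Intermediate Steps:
g = 124 (g = Add(-8, Mul(6, Add(-3, Add(5, Mul(-4, -5))))) = Add(-8, Mul(6, Add(-3, Add(5, 20)))) = Add(-8, Mul(6, Add(-3, 25))) = Add(-8, Mul(6, 22)) = Add(-8, 132) = 124)
Function('H')(v) = 252 (Function('H')(v) = Add(Mul(2, 124), 4) = Add(248, 4) = 252)
Pow(Add(Function('H')(5), Pow(Add(Mul(-3, -4), -44), Rational(1, 2))), 2) = Pow(Add(252, Pow(Add(Mul(-3, -4), -44), Rational(1, 2))), 2) = Pow(Add(252, Pow(Add(12, -44), Rational(1, 2))), 2) = Pow(Add(252, Pow(-32, Rational(1, 2))), 2) = Pow(Add(252, Mul(4, I, Pow(2, Rational(1, 2)))), 2)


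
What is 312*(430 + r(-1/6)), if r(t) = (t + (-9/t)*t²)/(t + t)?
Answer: 132912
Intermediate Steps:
r(t) = -4 (r(t) = (t - 9*t)/((2*t)) = (-8*t)*(1/(2*t)) = -4)
312*(430 + r(-1/6)) = 312*(430 - 4) = 312*426 = 132912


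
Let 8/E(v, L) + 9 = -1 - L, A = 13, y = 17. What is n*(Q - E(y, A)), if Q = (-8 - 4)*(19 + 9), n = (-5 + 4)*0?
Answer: 0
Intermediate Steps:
E(v, L) = 8/(-10 - L) (E(v, L) = 8/(-9 + (-1 - L)) = 8/(-10 - L))
n = 0 (n = -1*0 = 0)
Q = -336 (Q = -12*28 = -336)
n*(Q - E(y, A)) = 0*(-336 - (-8)/(10 + 13)) = 0*(-336 - (-8)/23) = 0*(-336 - 1*(-8/23)) = 0*(-336 + 8/23) = 0*(-7720/23) = 0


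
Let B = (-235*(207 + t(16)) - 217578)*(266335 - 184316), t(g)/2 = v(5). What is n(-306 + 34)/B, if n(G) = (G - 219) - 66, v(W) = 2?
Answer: 557/21912442097 ≈ 2.5419e-8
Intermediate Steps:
t(g) = 4 (t(g) = 2*2 = 4)
n(G) = -285 + G (n(G) = (-219 + G) - 66 = -285 + G)
B = -21912442097 (B = (-235*(207 + 4) - 217578)*(266335 - 184316) = (-235*211 - 217578)*82019 = (-49585 - 217578)*82019 = -267163*82019 = -21912442097)
n(-306 + 34)/B = (-285 + (-306 + 34))/(-21912442097) = (-285 - 272)*(-1/21912442097) = -557*(-1/21912442097) = 557/21912442097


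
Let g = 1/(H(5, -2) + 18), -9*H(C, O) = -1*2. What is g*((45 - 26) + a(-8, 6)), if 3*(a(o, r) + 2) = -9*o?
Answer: 9/4 ≈ 2.2500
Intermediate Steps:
H(C, O) = 2/9 (H(C, O) = -(-1)*2/9 = -⅑*(-2) = 2/9)
a(o, r) = -2 - 3*o (a(o, r) = -2 + (-9*o)/3 = -2 - 3*o)
g = 9/164 (g = 1/(2/9 + 18) = 1/(164/9) = 9/164 ≈ 0.054878)
g*((45 - 26) + a(-8, 6)) = 9*((45 - 26) + (-2 - 3*(-8)))/164 = 9*(19 + (-2 + 24))/164 = 9*(19 + 22)/164 = (9/164)*41 = 9/4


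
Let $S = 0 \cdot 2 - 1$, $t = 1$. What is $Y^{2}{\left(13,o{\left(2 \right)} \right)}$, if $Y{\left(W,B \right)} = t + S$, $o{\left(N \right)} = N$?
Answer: $0$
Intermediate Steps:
$S = -1$ ($S = 0 - 1 = -1$)
$Y{\left(W,B \right)} = 0$ ($Y{\left(W,B \right)} = 1 - 1 = 0$)
$Y^{2}{\left(13,o{\left(2 \right)} \right)} = 0^{2} = 0$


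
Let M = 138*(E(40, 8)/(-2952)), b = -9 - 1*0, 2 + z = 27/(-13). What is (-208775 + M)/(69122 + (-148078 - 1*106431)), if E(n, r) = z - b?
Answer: 333831593/296433813 ≈ 1.1262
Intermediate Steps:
z = -53/13 (z = -2 + 27/(-13) = -2 + 27*(-1/13) = -2 - 27/13 = -53/13 ≈ -4.0769)
b = -9 (b = -9 + 0 = -9)
E(n, r) = 64/13 (E(n, r) = -53/13 - 1*(-9) = -53/13 + 9 = 64/13)
M = -368/1599 (M = 138*((64/13)/(-2952)) = 138*((64/13)*(-1/2952)) = 138*(-8/4797) = -368/1599 ≈ -0.23014)
(-208775 + M)/(69122 + (-148078 - 1*106431)) = (-208775 - 368/1599)/(69122 + (-148078 - 1*106431)) = -333831593/(1599*(69122 + (-148078 - 106431))) = -333831593/(1599*(69122 - 254509)) = -333831593/1599/(-185387) = -333831593/1599*(-1/185387) = 333831593/296433813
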